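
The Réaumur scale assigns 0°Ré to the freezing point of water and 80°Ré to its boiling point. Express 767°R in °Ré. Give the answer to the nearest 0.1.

First in Celsius: (767 - 491.67) × 5/9 = 152.9611°C.
Linearly onto the Réaumur scale: 0 + (152.9611 / 100) × (80 - 0) = 122.4°Ré.

122.4°Ré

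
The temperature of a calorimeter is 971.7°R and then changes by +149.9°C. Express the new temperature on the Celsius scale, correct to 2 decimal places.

Initial temperature in Celsius: (971.7 - 491.67) × 5/9 = 266.6833°C.
Final Celsius temperature: 266.6833 + 149.9000 = 416.5833°C.

416.58°C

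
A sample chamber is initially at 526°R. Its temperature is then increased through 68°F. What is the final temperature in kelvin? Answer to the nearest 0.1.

330.0 K

Initial temperature in Celsius: (526 - 491.67) × 5/9 = 19.0722°C.
The 68°F change is an interval, so only the factor 5/9 applies: +68 × 5/9 = +37.7778°C.
Final Celsius temperature: 19.0722 + 37.7778 = 56.8500°C.
In kelvin: 56.8500 + 273.15 = 330.0 K.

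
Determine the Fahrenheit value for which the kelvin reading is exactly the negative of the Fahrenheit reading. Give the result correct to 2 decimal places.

-164.17°F

Let F be the Fahrenheit reading. The kelvin reading is K = 5/9·F + 255.372.
Require K = -1·F: 5/9·F + 255.372 = -1·F.
(14/9)·F = -255.372  ⇒  F = -164.17.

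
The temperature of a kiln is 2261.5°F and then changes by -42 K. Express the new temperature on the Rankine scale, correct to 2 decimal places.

2645.57°R

Initial temperature in Celsius: (2261.5 - 32) × 5/9 = 1238.6111°C.
The 42 K change is an interval; Kelvin and Celsius degrees are the same size, so ΔC = -42°C.
Final Celsius temperature: 1238.6111 - 42.0000 = 1196.6111°C.
In Rankine: 1196.6111 × 1.8 + 491.67 = 2645.57°R.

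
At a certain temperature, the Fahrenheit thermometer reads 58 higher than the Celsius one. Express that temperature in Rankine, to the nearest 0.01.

Let x be the Celsius reading; then the Fahrenheit reading is 1.8·x + 32.
(1.8·x + 32) - x = 58  ⇒  (0.8)·x = 26  ⇒  x = 32.5000°C.
In Rankine: 32.5000 × 1.8 + 491.67 = 550.17°R.

550.17°R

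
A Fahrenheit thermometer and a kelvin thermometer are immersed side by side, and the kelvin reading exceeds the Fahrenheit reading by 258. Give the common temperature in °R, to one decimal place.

Let x be the Fahrenheit reading; then the kelvin reading is 5/9·x + 255.372.
(5/9·x + 255.372) - x = 258  ⇒  (-4/9)·x = 2.62778  ⇒  x = -5.9125°F.
In Celsius: (-5.9125 - 32) × 5/9 = -21.0625°C.
In Rankine: -21.0625 × 1.8 + 491.67 = 453.8°R.

453.8°R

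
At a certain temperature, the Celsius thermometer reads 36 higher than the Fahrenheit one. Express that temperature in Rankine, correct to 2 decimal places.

Let x be the Fahrenheit reading; then the Celsius reading is 5/9·x - 17.7778.
(5/9·x - 17.7778) - x = 36  ⇒  (-4/9)·x = 53.7778  ⇒  x = -121.0000°F.
In Celsius: (-121 - 32) × 5/9 = -85.0000°C.
In Rankine: -85.0000 × 1.8 + 491.67 = 338.67°R.

338.67°R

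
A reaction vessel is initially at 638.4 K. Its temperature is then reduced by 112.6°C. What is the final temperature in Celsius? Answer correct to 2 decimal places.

252.65°C

Initial temperature in Celsius: 638.4 - 273.15 = 365.2500°C.
Final Celsius temperature: 365.2500 - 112.6000 = 252.6500°C.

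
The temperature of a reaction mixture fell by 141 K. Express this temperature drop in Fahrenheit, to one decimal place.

For a temperature interval the offset drops out; only the factor 1.8 applies.
141 × 1.8 = 253.8.

253.8°F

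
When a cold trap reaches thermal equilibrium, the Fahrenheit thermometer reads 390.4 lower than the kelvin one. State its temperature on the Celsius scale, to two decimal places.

Let x be the kelvin reading; then the Fahrenheit reading is 1.8·x - 459.67.
(1.8·x - 459.67) - x = -390.4  ⇒  (0.8)·x = 69.27  ⇒  x = 86.5875 K.
In Celsius: 86.5875 - 273.15 = -186.56°C.

-186.56°C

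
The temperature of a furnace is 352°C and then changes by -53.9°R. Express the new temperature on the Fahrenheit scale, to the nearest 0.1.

The 53.9°R change is an interval, so only the factor 5/9 applies: -53.9 × 5/9 = -29.9444°C.
Final Celsius temperature: 352.0000 - 29.9444 = 322.0556°C.
In Fahrenheit: 322.0556 × 1.8 + 32 = 611.7°F.

611.7°F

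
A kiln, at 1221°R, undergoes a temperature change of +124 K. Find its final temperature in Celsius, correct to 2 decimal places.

529.18°C

Initial temperature in Celsius: (1221 - 491.67) × 5/9 = 405.1833°C.
The 124 K change is an interval; Kelvin and Celsius degrees are the same size, so ΔC = +124°C.
Final Celsius temperature: 405.1833 + 124.0000 = 529.1833°C.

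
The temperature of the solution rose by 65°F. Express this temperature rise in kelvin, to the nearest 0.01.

36.11 K

For a temperature interval the offset drops out; only the factor 5/9 applies.
65 × 5/9 = 36.11.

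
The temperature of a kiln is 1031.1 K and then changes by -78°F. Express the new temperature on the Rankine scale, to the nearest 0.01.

1777.98°R

Initial temperature in Celsius: 1031.1 - 273.15 = 757.9500°C.
The 78°F change is an interval, so only the factor 5/9 applies: -78 × 5/9 = -43.3333°C.
Final Celsius temperature: 757.9500 - 43.3333 = 714.6167°C.
In Rankine: 714.6167 × 1.8 + 491.67 = 1777.98°R.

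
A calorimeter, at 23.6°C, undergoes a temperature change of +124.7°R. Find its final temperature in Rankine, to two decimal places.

The 124.7°R change is an interval, so only the factor 5/9 applies: +124.7 × 5/9 = +69.2778°C.
Final Celsius temperature: 23.6000 + 69.2778 = 92.8778°C.
In Rankine: 92.8778 × 1.8 + 491.67 = 658.85°R.

658.85°R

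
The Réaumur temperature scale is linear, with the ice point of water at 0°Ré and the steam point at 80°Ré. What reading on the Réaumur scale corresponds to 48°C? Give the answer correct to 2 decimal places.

Linearly onto the Réaumur scale: 0 + (48.0000 / 100) × (80 - 0) = 38.40°Ré.

38.40°Ré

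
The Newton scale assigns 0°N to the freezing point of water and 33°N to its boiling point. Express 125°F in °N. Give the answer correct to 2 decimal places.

First in Celsius: (125 - 32) × 5/9 = 51.6667°C.
Linearly onto the Newton scale: 0 + (51.6667 / 100) × (33 - 0) = 17.05°N.

17.05°N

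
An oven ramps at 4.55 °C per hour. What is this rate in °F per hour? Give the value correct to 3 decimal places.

The quantity depends on a temperature interval, so only the ratio of degree sizes applies; the offset between the scales is irrelevant.
A change of 1°C is a change of 1.8°F, so 4.55 × 1.8 = 8.190.

8.190 °F/hour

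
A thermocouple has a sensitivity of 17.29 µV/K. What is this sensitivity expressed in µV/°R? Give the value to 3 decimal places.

9.606 µV/°R

Since only a temperature interval is involved, the additive offset between the scales drops out.
A change of 1°R is a change of 5/9 K, so per °R the value is 17.29 × 5/9 = 9.606.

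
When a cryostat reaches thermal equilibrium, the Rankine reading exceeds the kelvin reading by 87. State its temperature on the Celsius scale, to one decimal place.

-164.4°C

Let x be the kelvin reading; then the Rankine reading is 1.8·x.
(1.8·x) - x = 87  ⇒  (0.8)·x = 87  ⇒  x = 108.7500 K.
In Celsius: 108.75 - 273.15 = -164.4°C.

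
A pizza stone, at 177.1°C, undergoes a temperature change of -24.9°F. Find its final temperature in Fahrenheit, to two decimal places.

The 24.9°F change is an interval, so only the factor 5/9 applies: -24.9 × 5/9 = -13.8333°C.
Final Celsius temperature: 177.1000 - 13.8333 = 163.2667°C.
In Fahrenheit: 163.2667 × 1.8 + 32 = 325.88°F.

325.88°F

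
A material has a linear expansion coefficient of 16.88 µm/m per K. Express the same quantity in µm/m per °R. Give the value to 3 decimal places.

9.378 µm/m per °R

The quantity depends on a temperature interval, so only the ratio of degree sizes applies; the offset between the scales is irrelevant.
A change of 1°R is a change of 5/9 K, so per °R the value is 16.88 × 5/9 = 9.378.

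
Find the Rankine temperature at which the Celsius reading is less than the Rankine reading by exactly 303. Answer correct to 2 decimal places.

67.16°R

Let R be the Rankine reading. The Celsius reading is C = 5/9·R - 273.15.
Require C - R = -303: (-4/9)·R - 273.15 = -303.
R = (-303 + 273.15) / (-4/9) = 67.16.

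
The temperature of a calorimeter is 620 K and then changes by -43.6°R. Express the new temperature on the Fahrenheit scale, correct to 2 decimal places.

Initial temperature in Celsius: 620 - 273.15 = 346.8500°C.
The 43.6°R change is an interval, so only the factor 5/9 applies: -43.6 × 5/9 = -24.2222°C.
Final Celsius temperature: 346.8500 - 24.2222 = 322.6278°C.
In Fahrenheit: 322.6278 × 1.8 + 32 = 612.73°F.

612.73°F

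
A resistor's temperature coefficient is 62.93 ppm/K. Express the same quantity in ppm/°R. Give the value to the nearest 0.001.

Since only a temperature interval is involved, the additive offset between the scales drops out.
A change of 1°R is a change of 5/9 K, so per °R the value is 62.93 × 5/9 = 34.961.

34.961 ppm/°R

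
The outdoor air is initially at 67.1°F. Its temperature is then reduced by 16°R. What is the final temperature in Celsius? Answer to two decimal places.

Initial temperature in Celsius: (67.1 - 32) × 5/9 = 19.5000°C.
The 16°R change is an interval, so only the factor 5/9 applies: -16 × 5/9 = -8.8889°C.
Final Celsius temperature: 19.5000 - 8.8889 = 10.6111°C.

10.61°C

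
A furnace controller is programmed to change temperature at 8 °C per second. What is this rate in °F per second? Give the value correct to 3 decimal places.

The quantity depends on a temperature interval, so only the ratio of degree sizes applies; the offset between the scales is irrelevant.
A change of 1°C is a change of 1.8°F, so 8 × 1.8 = 14.400.

14.400 °F/second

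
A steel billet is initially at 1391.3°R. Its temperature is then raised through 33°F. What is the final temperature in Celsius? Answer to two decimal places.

Initial temperature in Celsius: (1391.3 - 491.67) × 5/9 = 499.7944°C.
The 33°F change is an interval, so only the factor 5/9 applies: +33 × 5/9 = +18.3333°C.
Final Celsius temperature: 499.7944 + 18.3333 = 518.1278°C.

518.13°C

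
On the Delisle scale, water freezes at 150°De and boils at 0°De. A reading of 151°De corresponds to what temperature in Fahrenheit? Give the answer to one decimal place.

30.8°F

Linear interpolation between the fixed points: C = (151 - 150) × 100 / (0 - 150) = -0.6667°C.
Then -0.6667 × 1.8 + 32 = 30.8°F.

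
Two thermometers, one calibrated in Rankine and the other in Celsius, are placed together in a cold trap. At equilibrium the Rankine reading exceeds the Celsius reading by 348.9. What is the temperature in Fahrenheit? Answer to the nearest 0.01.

Let x be the Rankine reading; then the Celsius reading is 5/9·x - 273.15.
(5/9·x - 273.15) - x = -348.9  ⇒  (-4/9)·x = -75.75  ⇒  x = 170.4375°R.
In Celsius: (170.4375 - 491.67) × 5/9 = -178.4625°C.
In Fahrenheit: -178.4625 × 1.8 + 32 = -289.23°F.

-289.23°F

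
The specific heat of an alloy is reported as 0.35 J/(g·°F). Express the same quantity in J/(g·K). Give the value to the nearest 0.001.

0.630 J/(g·K)

Since only a temperature interval is involved, the additive offset between the scales drops out.
A change of 1 K is a change of 1.8°F, so per K the value is 0.35 × 1.8 = 0.630.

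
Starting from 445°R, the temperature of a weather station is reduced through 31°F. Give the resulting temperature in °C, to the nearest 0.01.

-43.15°C

Initial temperature in Celsius: (445 - 491.67) × 5/9 = -25.9278°C.
The 31°F change is an interval, so only the factor 5/9 applies: -31 × 5/9 = -17.2222°C.
Final Celsius temperature: -25.9278 - 17.2222 = -43.1500°C.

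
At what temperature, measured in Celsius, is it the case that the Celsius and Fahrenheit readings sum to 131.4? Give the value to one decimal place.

Let C be the Celsius reading. The Fahrenheit reading is F = 1.8·C + 32.
Require C + F = 131.4: (2.8)·C + 32 = 131.4.
C = (131.4 - 32) / (2.8) = 35.5.

35.5°C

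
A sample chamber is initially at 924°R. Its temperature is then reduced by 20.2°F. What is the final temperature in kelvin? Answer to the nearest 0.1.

Initial temperature in Celsius: (924 - 491.67) × 5/9 = 240.1833°C.
The 20.2°F change is an interval, so only the factor 5/9 applies: -20.2 × 5/9 = -11.2222°C.
Final Celsius temperature: 240.1833 - 11.2222 = 228.9611°C.
In kelvin: 228.9611 + 273.15 = 502.1 K.

502.1 K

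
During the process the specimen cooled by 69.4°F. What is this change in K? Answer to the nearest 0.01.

Only the scale ratio 5/9 matters for a change in temperature.
69.4 × 5/9 = 38.56.

38.56 K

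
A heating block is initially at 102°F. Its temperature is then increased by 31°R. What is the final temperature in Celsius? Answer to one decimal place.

56.1°C

Initial temperature in Celsius: (102 - 32) × 5/9 = 38.8889°C.
The 31°R change is an interval, so only the factor 5/9 applies: +31 × 5/9 = +17.2222°C.
Final Celsius temperature: 38.8889 + 17.2222 = 56.1111°C.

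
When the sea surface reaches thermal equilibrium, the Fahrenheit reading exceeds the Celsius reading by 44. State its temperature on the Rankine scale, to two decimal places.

518.67°R

Let x be the Celsius reading; then the Fahrenheit reading is 1.8·x + 32.
(1.8·x + 32) - x = 44  ⇒  (0.8)·x = 12  ⇒  x = 15.0000°C.
In Rankine: 15.0000 × 1.8 + 491.67 = 518.67°R.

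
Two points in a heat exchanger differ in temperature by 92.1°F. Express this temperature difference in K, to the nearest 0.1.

51.2 K

For a temperature interval the offset drops out; only the factor 5/9 applies.
92.1 × 5/9 = 51.2.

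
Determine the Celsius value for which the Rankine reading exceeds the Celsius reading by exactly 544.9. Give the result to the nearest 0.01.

Let C be the Celsius reading. The Rankine reading is R = 1.8·C + 491.67.
Require R - C = 544.9: (0.8)·C + 491.67 = 544.9.
C = (544.9 - 491.67) / (0.8) = 66.54.

66.54°C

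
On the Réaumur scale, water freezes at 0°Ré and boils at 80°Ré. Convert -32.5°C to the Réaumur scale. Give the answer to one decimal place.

Linearly onto the Réaumur scale: 0 + (-32.5000 / 100) × (80 - 0) = -26.0°Ré.

-26.0°Ré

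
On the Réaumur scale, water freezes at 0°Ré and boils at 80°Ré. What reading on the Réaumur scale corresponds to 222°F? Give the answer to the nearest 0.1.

84.4°Ré

First in Celsius: (222 - 32) × 5/9 = 105.5556°C.
Linearly onto the Réaumur scale: 0 + (105.5556 / 100) × (80 - 0) = 84.4°Ré.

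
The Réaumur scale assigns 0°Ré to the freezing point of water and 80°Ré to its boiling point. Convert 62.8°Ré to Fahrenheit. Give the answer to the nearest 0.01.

173.30°F

Linear interpolation between the fixed points: C = (62.8 - 0) × 100 / (80 - 0) = 78.5000°C.
Then 78.5000 × 1.8 + 32 = 173.30°F.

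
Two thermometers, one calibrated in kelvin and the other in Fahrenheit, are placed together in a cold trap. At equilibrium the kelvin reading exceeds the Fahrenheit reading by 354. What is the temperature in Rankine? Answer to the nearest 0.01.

Let x be the kelvin reading; then the Fahrenheit reading is 1.8·x - 459.67.
(1.8·x - 459.67) - x = -354  ⇒  (0.8)·x = 105.67  ⇒  x = 132.0875 K.
In Celsius: 132.0875 - 273.15 = -141.0625°C.
In Rankine: -141.0625 × 1.8 + 491.67 = 237.76°R.

237.76°R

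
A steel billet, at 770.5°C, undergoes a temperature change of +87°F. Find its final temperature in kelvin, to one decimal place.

1092.0 K

The 87°F change is an interval, so only the factor 5/9 applies: +87 × 5/9 = +48.3333°C.
Final Celsius temperature: 770.5000 + 48.3333 = 818.8333°C.
In kelvin: 818.8333 + 273.15 = 1092.0 K.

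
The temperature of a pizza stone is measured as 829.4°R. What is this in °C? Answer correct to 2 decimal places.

In Celsius: (829.4 - 491.67) × 5/9 = 187.6278°C.

187.63°C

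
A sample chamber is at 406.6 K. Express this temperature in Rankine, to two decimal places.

In Celsius: 406.6 - 273.15 = 133.4500°C.
In Rankine: 133.4500 × 1.8 + 491.67 = 731.88°R.

731.88°R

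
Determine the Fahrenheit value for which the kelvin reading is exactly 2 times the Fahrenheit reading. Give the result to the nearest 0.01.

176.80°F

Let F be the Fahrenheit reading. The kelvin reading is K = 5/9·F + 255.372.
Require K = 2·F: 5/9·F + 255.372 = 2·F.
(-13/9)·F = -255.372  ⇒  F = 176.80.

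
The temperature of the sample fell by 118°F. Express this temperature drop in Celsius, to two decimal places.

Only the scale ratio 5/9 matters for a change in temperature.
118 × 5/9 = 65.56.

65.56°C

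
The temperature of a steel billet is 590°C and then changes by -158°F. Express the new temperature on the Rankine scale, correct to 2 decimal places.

The 158°F change is an interval, so only the factor 5/9 applies: -158 × 5/9 = -87.7778°C.
Final Celsius temperature: 590.0000 - 87.7778 = 502.2222°C.
In Rankine: 502.2222 × 1.8 + 491.67 = 1395.67°R.

1395.67°R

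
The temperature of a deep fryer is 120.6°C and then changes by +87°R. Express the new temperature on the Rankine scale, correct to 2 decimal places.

795.75°R

The 87°R change is an interval, so only the factor 5/9 applies: +87 × 5/9 = +48.3333°C.
Final Celsius temperature: 120.6000 + 48.3333 = 168.9333°C.
In Rankine: 168.9333 × 1.8 + 491.67 = 795.75°R.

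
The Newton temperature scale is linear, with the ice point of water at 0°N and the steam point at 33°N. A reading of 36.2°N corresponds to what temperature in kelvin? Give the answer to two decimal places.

382.85 K

Linear interpolation between the fixed points: C = (36.2 - 0) × 100 / (33 - 0) = 109.6970°C.
Then 109.6970 + 273.15 = 382.85 K.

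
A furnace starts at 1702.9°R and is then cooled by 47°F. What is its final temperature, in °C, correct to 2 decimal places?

Initial temperature in Celsius: (1702.9 - 491.67) × 5/9 = 672.9056°C.
The 47°F change is an interval, so only the factor 5/9 applies: -47 × 5/9 = -26.1111°C.
Final Celsius temperature: 672.9056 - 26.1111 = 646.7944°C.

646.79°C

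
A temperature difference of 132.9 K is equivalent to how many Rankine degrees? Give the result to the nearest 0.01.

An interval of 1 K corresponds to 1.8°R.
132.9 × 1.8 = 239.22.

239.22°R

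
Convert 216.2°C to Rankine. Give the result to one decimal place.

880.8°R

In Rankine: 216.2000 × 1.8 + 491.67 = 880.8°R.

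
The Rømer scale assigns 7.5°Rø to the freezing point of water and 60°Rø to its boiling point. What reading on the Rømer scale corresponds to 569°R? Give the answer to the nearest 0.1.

First in Celsius: (569 - 491.67) × 5/9 = 42.9611°C.
Linearly onto the Rømer scale: 7.5 + (42.9611 / 100) × (60 - 7.5) = 30.1°Rø.

30.1°Rø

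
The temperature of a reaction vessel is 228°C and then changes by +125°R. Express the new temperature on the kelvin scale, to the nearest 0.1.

570.6 K

The 125°R change is an interval, so only the factor 5/9 applies: +125 × 5/9 = +69.4444°C.
Final Celsius temperature: 228.0000 + 69.4444 = 297.4444°C.
In kelvin: 297.4444 + 273.15 = 570.6 K.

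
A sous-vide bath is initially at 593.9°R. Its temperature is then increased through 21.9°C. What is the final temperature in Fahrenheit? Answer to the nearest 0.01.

173.65°F

Initial temperature in Celsius: (593.9 - 491.67) × 5/9 = 56.7944°C.
Final Celsius temperature: 56.7944 + 21.9000 = 78.6944°C.
In Fahrenheit: 78.6944 × 1.8 + 32 = 173.65°F.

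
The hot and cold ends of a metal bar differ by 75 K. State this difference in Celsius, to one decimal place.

Kelvin and Celsius degrees are the same size, so the interval is unchanged: 75.0.

75.0°C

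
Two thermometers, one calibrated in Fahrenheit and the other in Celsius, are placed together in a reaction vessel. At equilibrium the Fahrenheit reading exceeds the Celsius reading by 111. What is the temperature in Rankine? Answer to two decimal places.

Let x be the Fahrenheit reading; then the Celsius reading is 5/9·x - 17.7778.
(5/9·x - 17.7778) - x = -111  ⇒  (-4/9)·x = -93.2222  ⇒  x = 209.7500°F.
In Celsius: (209.75 - 32) × 5/9 = 98.7500°C.
In Rankine: 98.7500 × 1.8 + 491.67 = 669.42°R.

669.42°R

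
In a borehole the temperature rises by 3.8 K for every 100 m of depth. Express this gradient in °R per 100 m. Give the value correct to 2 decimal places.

6.84 °R/100 m

Since only a temperature interval is involved, the additive offset between the scales drops out.
A change of 1 K is a change of 1.8°R, so 3.8 × 1.8 = 6.84.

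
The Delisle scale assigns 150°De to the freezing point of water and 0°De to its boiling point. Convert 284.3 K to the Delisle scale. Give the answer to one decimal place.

133.3°De

First in Celsius: 284.3 - 273.15 = 11.1500°C.
Linearly onto the Delisle scale: 150 + (11.1500 / 100) × (0 - 150) = 133.3°De.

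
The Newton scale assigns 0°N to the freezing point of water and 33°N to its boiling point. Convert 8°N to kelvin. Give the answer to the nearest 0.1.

297.4 K

Linear interpolation between the fixed points: C = (8 - 0) × 100 / (33 - 0) = 24.2424°C.
Then 24.2424 + 273.15 = 297.4 K.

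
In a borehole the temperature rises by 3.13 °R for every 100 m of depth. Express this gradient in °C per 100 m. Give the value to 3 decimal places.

1.739 °C/100 m

Since only a temperature interval is involved, the additive offset between the scales drops out.
A change of 1°R is a change of 5/9°C, so 3.13 × 5/9 = 1.739.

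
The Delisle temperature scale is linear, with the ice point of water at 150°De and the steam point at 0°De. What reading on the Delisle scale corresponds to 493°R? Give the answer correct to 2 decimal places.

First in Celsius: (493 - 491.67) × 5/9 = 0.7389°C.
Linearly onto the Delisle scale: 150 + (0.7389 / 100) × (0 - 150) = 148.89°De.

148.89°De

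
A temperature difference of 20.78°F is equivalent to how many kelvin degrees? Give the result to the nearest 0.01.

An interval of 1°F corresponds to 5/9 K.
20.78 × 5/9 = 11.54.

11.54 K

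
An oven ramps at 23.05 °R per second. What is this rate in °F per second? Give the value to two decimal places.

The quantity depends on a temperature interval, so only the ratio of degree sizes applies; the offset between the scales is irrelevant.
A change of 1°R is a change of 1°F, so 23.05 × 1 = 23.05.

23.05 °F/second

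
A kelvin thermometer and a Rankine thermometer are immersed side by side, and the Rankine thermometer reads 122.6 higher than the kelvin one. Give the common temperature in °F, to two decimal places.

Let x be the kelvin reading; then the Rankine reading is 1.8·x.
(1.8·x) - x = 122.6  ⇒  (0.8)·x = 122.6  ⇒  x = 153.2500 K.
In Celsius: 153.25 - 273.15 = -119.9000°C.
In Fahrenheit: -119.9000 × 1.8 + 32 = -183.82°F.

-183.82°F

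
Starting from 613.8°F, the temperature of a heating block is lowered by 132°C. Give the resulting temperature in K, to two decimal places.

Initial temperature in Celsius: (613.8 - 32) × 5/9 = 323.2222°C.
Final Celsius temperature: 323.2222 - 132.0000 = 191.2222°C.
In kelvin: 191.2222 + 273.15 = 464.37 K.

464.37 K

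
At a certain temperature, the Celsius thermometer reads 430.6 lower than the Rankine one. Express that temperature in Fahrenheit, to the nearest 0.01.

Let x be the Rankine reading; then the Celsius reading is 5/9·x - 273.15.
(5/9·x - 273.15) - x = -430.6  ⇒  (-4/9)·x = -157.45  ⇒  x = 354.2625°R.
In Celsius: (354.2625 - 491.67) × 5/9 = -76.3375°C.
In Fahrenheit: -76.3375 × 1.8 + 32 = -105.41°F.

-105.41°F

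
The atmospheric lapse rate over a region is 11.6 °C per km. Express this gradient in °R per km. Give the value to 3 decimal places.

20.880 °R/km

Since only a temperature interval is involved, the additive offset between the scales drops out.
A change of 1°C is a change of 1.8°R, so 11.6 × 1.8 = 20.880.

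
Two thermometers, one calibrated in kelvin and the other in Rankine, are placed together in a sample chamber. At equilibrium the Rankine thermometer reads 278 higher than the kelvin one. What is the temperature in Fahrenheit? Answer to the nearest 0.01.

Let x be the kelvin reading; then the Rankine reading is 1.8·x.
(1.8·x) - x = 278  ⇒  (0.8)·x = 278  ⇒  x = 347.5000 K.
In Celsius: 347.5 - 273.15 = 74.3500°C.
In Fahrenheit: 74.3500 × 1.8 + 32 = 165.83°F.

165.83°F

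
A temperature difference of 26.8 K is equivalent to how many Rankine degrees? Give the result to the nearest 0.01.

48.24°R

An interval of 1 K corresponds to 1.8°R.
26.8 × 1.8 = 48.24.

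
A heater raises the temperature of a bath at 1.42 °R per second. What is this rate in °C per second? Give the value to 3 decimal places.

Since only a temperature interval is involved, the additive offset between the scales drops out.
A change of 1°R is a change of 5/9°C, so 1.42 × 5/9 = 0.789.

0.789 °C/second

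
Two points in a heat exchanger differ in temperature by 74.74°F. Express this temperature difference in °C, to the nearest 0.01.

41.52°C

An interval of 1°F corresponds to 5/9°C.
74.74 × 5/9 = 41.52.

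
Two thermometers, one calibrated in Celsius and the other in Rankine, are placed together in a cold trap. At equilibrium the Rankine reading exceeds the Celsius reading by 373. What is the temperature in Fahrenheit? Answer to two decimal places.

-235.01°F

Let x be the Celsius reading; then the Rankine reading is 1.8·x + 491.67.
(1.8·x + 491.67) - x = 373  ⇒  (0.8)·x = -118.67  ⇒  x = -148.3375°C.
In Fahrenheit: -148.3375 × 1.8 + 32 = -235.01°F.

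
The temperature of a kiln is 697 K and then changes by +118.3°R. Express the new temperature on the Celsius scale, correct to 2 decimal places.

Initial temperature in Celsius: 697 - 273.15 = 423.8500°C.
The 118.3°R change is an interval, so only the factor 5/9 applies: +118.3 × 5/9 = +65.7222°C.
Final Celsius temperature: 423.8500 + 65.7222 = 489.5722°C.

489.57°C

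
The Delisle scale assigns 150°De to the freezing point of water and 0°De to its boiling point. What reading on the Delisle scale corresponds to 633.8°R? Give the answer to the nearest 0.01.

31.56°De

First in Celsius: (633.8 - 491.67) × 5/9 = 78.9611°C.
Linearly onto the Delisle scale: 150 + (78.9611 / 100) × (0 - 150) = 31.56°De.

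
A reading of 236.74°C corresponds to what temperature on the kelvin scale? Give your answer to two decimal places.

509.89 K

In kelvin: 236.7400 + 273.15 = 509.89 K.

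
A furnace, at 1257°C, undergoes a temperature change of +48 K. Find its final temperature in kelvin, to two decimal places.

1578.15 K

The 48 K change is an interval; Kelvin and Celsius degrees are the same size, so ΔC = +48°C.
Final Celsius temperature: 1257.0000 + 48.0000 = 1305.0000°C.
In kelvin: 1305.0000 + 273.15 = 1578.15 K.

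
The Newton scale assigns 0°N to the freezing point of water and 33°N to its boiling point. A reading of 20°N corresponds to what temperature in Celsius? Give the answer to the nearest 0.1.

Linear interpolation between the fixed points: C = (20 - 0) × 100 / (33 - 0) = 60.6061°C.

60.6°C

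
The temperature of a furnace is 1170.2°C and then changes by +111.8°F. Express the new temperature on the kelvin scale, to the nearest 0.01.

The 111.8°F change is an interval, so only the factor 5/9 applies: +111.8 × 5/9 = +62.1111°C.
Final Celsius temperature: 1170.2000 + 62.1111 = 1232.3111°C.
In kelvin: 1232.3111 + 273.15 = 1505.46 K.

1505.46 K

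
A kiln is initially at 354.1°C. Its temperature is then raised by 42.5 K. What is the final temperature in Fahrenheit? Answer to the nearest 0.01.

745.88°F

The 42.5 K change is an interval; Kelvin and Celsius degrees are the same size, so ΔC = +42.5°C.
Final Celsius temperature: 354.1000 + 42.5000 = 396.6000°C.
In Fahrenheit: 396.6000 × 1.8 + 32 = 745.88°F.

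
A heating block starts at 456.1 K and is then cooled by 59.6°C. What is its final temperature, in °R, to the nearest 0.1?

713.7°R

Initial temperature in Celsius: 456.1 - 273.15 = 182.9500°C.
Final Celsius temperature: 182.9500 - 59.6000 = 123.3500°C.
In Rankine: 123.3500 × 1.8 + 491.67 = 713.7°R.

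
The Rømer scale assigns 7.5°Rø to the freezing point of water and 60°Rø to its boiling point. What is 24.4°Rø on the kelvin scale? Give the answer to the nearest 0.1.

305.3 K

Linear interpolation between the fixed points: C = (24.4 - 7.5) × 100 / (60 - 7.5) = 32.1905°C.
Then 32.1905 + 273.15 = 305.3 K.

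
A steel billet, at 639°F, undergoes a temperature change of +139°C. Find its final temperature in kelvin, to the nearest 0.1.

749.4 K

Initial temperature in Celsius: (639 - 32) × 5/9 = 337.2222°C.
Final Celsius temperature: 337.2222 + 139.0000 = 476.2222°C.
In kelvin: 476.2222 + 273.15 = 749.4 K.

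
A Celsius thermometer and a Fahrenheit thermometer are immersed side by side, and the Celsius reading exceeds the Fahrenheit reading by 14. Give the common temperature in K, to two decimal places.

Let x be the Celsius reading; then the Fahrenheit reading is 1.8·x + 32.
(1.8·x + 32) - x = -14  ⇒  (0.8)·x = -46  ⇒  x = -57.5000°C.
In kelvin: -57.5000 + 273.15 = 215.65 K.

215.65 K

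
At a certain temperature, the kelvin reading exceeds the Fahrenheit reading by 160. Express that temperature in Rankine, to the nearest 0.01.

674.26°R

Let x be the Fahrenheit reading; then the kelvin reading is 5/9·x + 255.372.
(5/9·x + 255.372) - x = 160  ⇒  (-4/9)·x = -95.3722  ⇒  x = 214.5875°F.
In Celsius: (214.5875 - 32) × 5/9 = 101.4375°C.
In Rankine: 101.4375 × 1.8 + 491.67 = 674.26°R.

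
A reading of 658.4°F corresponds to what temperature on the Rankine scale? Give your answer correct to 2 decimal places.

In Celsius: (658.4 - 32) × 5/9 = 348.0000°C.
In Rankine: 348.0000 × 1.8 + 491.67 = 1118.07°R.

1118.07°R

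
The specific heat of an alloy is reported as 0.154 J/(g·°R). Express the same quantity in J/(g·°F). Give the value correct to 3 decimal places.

The quantity depends on a temperature interval, so only the ratio of degree sizes applies; the offset between the scales is irrelevant.
A change of 1°F is a change of 1°R, so per °F the value is 0.154 × 1 = 0.154.

0.154 J/(g·°F)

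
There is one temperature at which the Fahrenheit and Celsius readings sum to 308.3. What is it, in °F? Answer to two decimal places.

209.62°F

Let F be the Fahrenheit reading. The Celsius reading is C = 5/9·F - 17.7778.
Require F + C = 308.3: (14/9)·F - 17.7778 = 308.3.
F = (308.3 + 17.7778) / (14/9) = 209.62.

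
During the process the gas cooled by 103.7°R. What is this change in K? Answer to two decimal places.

Only the scale ratio 5/9 matters for a change in temperature.
103.7 × 5/9 = 57.61.

57.61 K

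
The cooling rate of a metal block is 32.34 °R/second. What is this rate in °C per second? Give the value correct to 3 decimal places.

Since only a temperature interval is involved, the additive offset between the scales drops out.
A change of 1°R is a change of 5/9°C, so 32.34 × 5/9 = 17.967.

17.967 °C/second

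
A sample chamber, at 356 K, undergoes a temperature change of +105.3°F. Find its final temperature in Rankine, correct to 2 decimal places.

Initial temperature in Celsius: 356 - 273.15 = 82.8500°C.
The 105.3°F change is an interval, so only the factor 5/9 applies: +105.3 × 5/9 = +58.5000°C.
Final Celsius temperature: 82.8500 + 58.5000 = 141.3500°C.
In Rankine: 141.3500 × 1.8 + 491.67 = 746.10°R.

746.10°R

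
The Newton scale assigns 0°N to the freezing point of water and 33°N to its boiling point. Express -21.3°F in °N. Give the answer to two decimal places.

First in Celsius: (-21.3 - 32) × 5/9 = -29.6111°C.
Linearly onto the Newton scale: 0 + (-29.6111 / 100) × (33 - 0) = -9.77°N.

-9.77°N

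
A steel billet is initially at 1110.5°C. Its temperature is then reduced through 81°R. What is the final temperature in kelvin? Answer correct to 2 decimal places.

1338.65 K

The 81°R change is an interval, so only the factor 5/9 applies: -81 × 5/9 = -45.0000°C.
Final Celsius temperature: 1110.5000 - 45.0000 = 1065.5000°C.
In kelvin: 1065.5000 + 273.15 = 1338.65 K.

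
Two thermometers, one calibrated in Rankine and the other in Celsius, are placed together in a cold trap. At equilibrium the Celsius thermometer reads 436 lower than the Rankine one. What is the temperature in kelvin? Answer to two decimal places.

203.56 K

Let x be the Rankine reading; then the Celsius reading is 5/9·x - 273.15.
(5/9·x - 273.15) - x = -436  ⇒  (-4/9)·x = -162.85  ⇒  x = 366.4125°R.
In Celsius: (366.4125 - 491.67) × 5/9 = -69.5875°C.
In kelvin: -69.5875 + 273.15 = 203.56 K.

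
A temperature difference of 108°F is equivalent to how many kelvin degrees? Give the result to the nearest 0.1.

Only the scale ratio 5/9 matters for a change in temperature.
108 × 5/9 = 60.0.

60.0 K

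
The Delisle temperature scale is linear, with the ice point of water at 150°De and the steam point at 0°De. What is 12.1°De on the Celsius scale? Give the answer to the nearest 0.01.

91.93°C

Linear interpolation between the fixed points: C = (12.1 - 150) × 100 / (0 - 150) = 91.9333°C.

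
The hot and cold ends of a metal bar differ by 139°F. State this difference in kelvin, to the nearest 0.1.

77.2 K

For a temperature interval the offset drops out; only the factor 5/9 applies.
139 × 5/9 = 77.2.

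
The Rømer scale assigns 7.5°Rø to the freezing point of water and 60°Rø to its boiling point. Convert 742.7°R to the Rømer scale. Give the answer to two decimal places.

First in Celsius: (742.7 - 491.67) × 5/9 = 139.4611°C.
Linearly onto the Rømer scale: 7.5 + (139.4611 / 100) × (60 - 7.5) = 80.72°Rø.

80.72°Rø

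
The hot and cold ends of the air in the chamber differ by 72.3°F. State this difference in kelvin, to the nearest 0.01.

An interval of 1°F corresponds to 5/9 K.
72.3 × 5/9 = 40.17.

40.17 K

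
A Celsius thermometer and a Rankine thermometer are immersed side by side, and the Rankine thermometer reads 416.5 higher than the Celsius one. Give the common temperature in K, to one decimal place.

179.2 K

Let x be the Celsius reading; then the Rankine reading is 1.8·x + 491.67.
(1.8·x + 491.67) - x = 416.5  ⇒  (0.8)·x = -75.17  ⇒  x = -93.9625°C.
In kelvin: -93.9625 + 273.15 = 179.2 K.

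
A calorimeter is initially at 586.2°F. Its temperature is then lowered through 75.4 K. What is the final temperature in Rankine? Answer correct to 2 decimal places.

Initial temperature in Celsius: (586.2 - 32) × 5/9 = 307.8889°C.
The 75.4 K change is an interval; Kelvin and Celsius degrees are the same size, so ΔC = -75.4°C.
Final Celsius temperature: 307.8889 - 75.4000 = 232.4889°C.
In Rankine: 232.4889 × 1.8 + 491.67 = 910.15°R.

910.15°R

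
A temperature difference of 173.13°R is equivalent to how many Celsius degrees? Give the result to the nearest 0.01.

96.18°C

An interval of 1°R corresponds to 5/9°C.
173.13 × 5/9 = 96.18.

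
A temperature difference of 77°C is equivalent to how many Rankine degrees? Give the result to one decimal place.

138.6°R

For a temperature interval the offset drops out; only the factor 1.8 applies.
77 × 1.8 = 138.6.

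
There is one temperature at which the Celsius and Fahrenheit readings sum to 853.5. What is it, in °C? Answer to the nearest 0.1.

Let C be the Celsius reading. The Fahrenheit reading is F = 1.8·C + 32.
Require C + F = 853.5: (2.8)·C + 32 = 853.5.
C = (853.5 - 32) / (2.8) = 293.4.

293.4°C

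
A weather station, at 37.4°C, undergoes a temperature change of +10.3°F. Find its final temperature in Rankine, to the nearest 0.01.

569.29°R

The 10.3°F change is an interval, so only the factor 5/9 applies: +10.3 × 5/9 = +5.7222°C.
Final Celsius temperature: 37.4000 + 5.7222 = 43.1222°C.
In Rankine: 43.1222 × 1.8 + 491.67 = 569.29°R.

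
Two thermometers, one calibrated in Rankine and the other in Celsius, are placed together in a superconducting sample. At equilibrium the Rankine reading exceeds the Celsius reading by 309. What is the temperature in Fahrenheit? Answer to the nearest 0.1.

-379.0°F

Let x be the Rankine reading; then the Celsius reading is 5/9·x - 273.15.
(5/9·x - 273.15) - x = -309  ⇒  (-4/9)·x = -35.85  ⇒  x = 80.6625°R.
In Celsius: (80.6625 - 491.67) × 5/9 = -228.3375°C.
In Fahrenheit: -228.3375 × 1.8 + 32 = -379.0°F.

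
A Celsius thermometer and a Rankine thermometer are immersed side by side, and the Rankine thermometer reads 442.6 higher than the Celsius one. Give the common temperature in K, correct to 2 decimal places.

Let x be the Celsius reading; then the Rankine reading is 1.8·x + 491.67.
(1.8·x + 491.67) - x = 442.6  ⇒  (0.8)·x = -49.07  ⇒  x = -61.3375°C.
In kelvin: -61.3375 + 273.15 = 211.81 K.

211.81 K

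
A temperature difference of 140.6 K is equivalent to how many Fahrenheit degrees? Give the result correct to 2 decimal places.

For a temperature interval the offset drops out; only the factor 1.8 applies.
140.6 × 1.8 = 253.08.

253.08°F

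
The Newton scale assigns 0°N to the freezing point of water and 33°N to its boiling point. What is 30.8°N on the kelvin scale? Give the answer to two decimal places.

Linear interpolation between the fixed points: C = (30.8 - 0) × 100 / (33 - 0) = 93.3333°C.
Then 93.3333 + 273.15 = 366.48 K.

366.48 K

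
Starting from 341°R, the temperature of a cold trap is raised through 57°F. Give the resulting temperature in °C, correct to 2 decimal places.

Initial temperature in Celsius: (341 - 491.67) × 5/9 = -83.7056°C.
The 57°F change is an interval, so only the factor 5/9 applies: +57 × 5/9 = +31.6667°C.
Final Celsius temperature: -83.7056 + 31.6667 = -52.0389°C.

-52.04°C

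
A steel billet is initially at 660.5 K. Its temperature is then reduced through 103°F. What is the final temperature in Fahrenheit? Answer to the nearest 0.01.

626.23°F

Initial temperature in Celsius: 660.5 - 273.15 = 387.3500°C.
The 103°F change is an interval, so only the factor 5/9 applies: -103 × 5/9 = -57.2222°C.
Final Celsius temperature: 387.3500 - 57.2222 = 330.1278°C.
In Fahrenheit: 330.1278 × 1.8 + 32 = 626.23°F.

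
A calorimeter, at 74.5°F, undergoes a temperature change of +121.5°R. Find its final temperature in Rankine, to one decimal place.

655.7°R

Initial temperature in Celsius: (74.5 - 32) × 5/9 = 23.6111°C.
The 121.5°R change is an interval, so only the factor 5/9 applies: +121.5 × 5/9 = +67.5000°C.
Final Celsius temperature: 23.6111 + 67.5000 = 91.1111°C.
In Rankine: 91.1111 × 1.8 + 491.67 = 655.7°R.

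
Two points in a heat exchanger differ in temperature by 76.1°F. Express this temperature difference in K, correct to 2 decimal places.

42.28 K

An interval of 1°F corresponds to 5/9 K.
76.1 × 5/9 = 42.28.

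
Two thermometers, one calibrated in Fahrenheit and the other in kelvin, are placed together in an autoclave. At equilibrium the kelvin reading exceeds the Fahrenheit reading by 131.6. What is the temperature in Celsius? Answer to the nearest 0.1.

Let x be the Fahrenheit reading; then the kelvin reading is 5/9·x + 255.372.
(5/9·x + 255.372) - x = 131.6  ⇒  (-4/9)·x = -123.772  ⇒  x = 278.4875°F.
In Celsius: (278.4875 - 32) × 5/9 = 136.9°C.

136.9°C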